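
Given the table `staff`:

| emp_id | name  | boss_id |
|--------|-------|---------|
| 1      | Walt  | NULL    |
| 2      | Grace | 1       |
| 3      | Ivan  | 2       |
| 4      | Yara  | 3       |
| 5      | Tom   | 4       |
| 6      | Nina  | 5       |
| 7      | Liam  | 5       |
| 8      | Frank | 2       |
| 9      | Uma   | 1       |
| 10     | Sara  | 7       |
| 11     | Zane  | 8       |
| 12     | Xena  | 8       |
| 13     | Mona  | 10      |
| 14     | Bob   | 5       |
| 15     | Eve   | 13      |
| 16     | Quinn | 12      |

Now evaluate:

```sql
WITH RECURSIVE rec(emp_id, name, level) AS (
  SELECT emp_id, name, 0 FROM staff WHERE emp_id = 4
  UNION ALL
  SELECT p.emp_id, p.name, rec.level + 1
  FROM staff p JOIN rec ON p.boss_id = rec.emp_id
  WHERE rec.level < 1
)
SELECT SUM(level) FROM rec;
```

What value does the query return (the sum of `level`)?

1

Base: emp_id=4 (Yara) at level 0.
Iteration 1: rows with boss_id in {4} -> Tom (id 5, level 1).
Iteration 2: level < 1 fails for all current rows; recursion stops.
SUM(level) = 0 + 1 = 1.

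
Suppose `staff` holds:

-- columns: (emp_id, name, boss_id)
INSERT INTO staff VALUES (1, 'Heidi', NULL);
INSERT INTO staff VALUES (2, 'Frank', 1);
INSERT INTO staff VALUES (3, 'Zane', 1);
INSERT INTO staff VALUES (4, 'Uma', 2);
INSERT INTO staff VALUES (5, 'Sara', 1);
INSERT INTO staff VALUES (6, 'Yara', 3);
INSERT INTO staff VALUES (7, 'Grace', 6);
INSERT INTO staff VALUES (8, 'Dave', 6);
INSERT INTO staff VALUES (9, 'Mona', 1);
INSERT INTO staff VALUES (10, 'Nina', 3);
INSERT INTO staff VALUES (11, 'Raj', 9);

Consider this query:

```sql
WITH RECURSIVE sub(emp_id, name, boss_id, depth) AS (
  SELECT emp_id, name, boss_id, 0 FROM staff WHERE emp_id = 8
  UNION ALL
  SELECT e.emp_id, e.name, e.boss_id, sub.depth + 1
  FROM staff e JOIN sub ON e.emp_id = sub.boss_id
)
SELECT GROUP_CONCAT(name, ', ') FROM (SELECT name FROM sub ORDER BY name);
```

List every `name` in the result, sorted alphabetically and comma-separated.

Dave, Heidi, Yara, Zane

Base: emp_id=8 (Dave), boss_id=6, depth 0.
Iteration 1: join on emp_id=6 -> Yara (id 6, boss_id=3, depth 1).
Iteration 2: join on emp_id=3 -> Zane (id 3, boss_id=1, depth 2).
Iteration 3: join on emp_id=1 -> Heidi (id 1, boss_id=NULL, depth 3).
Iteration 4: boss_id is NULL; no match; recursion stops.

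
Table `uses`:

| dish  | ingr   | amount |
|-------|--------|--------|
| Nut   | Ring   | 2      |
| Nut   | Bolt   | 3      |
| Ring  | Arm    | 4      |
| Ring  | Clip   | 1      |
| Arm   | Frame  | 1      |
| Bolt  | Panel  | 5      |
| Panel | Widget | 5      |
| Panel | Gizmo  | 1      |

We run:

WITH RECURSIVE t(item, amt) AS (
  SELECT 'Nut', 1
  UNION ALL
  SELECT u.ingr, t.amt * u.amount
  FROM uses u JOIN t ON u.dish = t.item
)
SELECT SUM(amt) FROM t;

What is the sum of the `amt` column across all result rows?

Base: (Nut, amt=1).
Iteration 1: components of {Nut} -> Bolt = 1*3 = 3, Ring = 1*2 = 2.
Iteration 2: components of {Bolt,Ring} -> Arm = 2*4 = 8, Clip = 2*1 = 2, Panel = 3*5 = 15.
Iteration 3: components of {Arm,Clip,Panel} -> Frame = 8*1 = 8, Gizmo = 15*1 = 15, Widget = 15*5 = 75.
Iteration 4: no further components; recursion stops.
SUM(amt) = 1 + 2 + 3 + 8 + 2 + 15 + 8 + 75 + 15 = 129.

129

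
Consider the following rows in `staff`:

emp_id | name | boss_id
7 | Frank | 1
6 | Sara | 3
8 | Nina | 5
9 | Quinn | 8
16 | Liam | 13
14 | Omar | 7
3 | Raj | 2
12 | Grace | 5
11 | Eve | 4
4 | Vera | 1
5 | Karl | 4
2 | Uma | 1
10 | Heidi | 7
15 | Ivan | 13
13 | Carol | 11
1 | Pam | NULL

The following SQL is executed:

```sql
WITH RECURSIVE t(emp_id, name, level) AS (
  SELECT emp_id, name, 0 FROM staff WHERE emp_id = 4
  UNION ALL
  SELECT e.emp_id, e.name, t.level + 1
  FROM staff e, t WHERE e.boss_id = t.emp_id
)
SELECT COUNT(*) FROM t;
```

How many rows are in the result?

Base: emp_id=4 (Vera) at level 0.
Iteration 1: rows with boss_id in {4} -> Karl (id 5, level 1), Eve (id 11, level 1).
Iteration 2: rows with boss_id in {5,11} -> Nina (id 8, level 2), Grace (id 12, level 2), Carol (id 13, level 2).
Iteration 3: rows with boss_id in {8,12,13} -> Quinn (id 9, level 3), Ivan (id 15, level 3), Liam (id 16, level 3).
Iteration 4: no rows with boss_id in {9,15,16}; recursion stops.
Total rows emitted: 9.

9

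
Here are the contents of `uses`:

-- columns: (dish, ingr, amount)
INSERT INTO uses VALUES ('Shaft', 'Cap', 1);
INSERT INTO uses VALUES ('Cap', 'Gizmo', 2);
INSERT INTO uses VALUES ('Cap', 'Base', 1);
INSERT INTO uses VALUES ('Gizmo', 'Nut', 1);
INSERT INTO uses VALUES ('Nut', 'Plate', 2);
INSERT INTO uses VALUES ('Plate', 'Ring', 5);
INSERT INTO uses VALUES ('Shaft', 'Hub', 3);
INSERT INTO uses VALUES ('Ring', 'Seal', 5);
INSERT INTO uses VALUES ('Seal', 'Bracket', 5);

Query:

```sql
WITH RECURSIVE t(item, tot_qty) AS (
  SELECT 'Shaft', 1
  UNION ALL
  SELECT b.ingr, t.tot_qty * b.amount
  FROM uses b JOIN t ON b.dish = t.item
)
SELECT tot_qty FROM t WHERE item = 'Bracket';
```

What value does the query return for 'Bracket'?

500

Base: (Shaft, tot_qty=1).
Iteration 1: components of {Shaft} -> Cap = 1*1 = 1, Hub = 1*3 = 3.
Iteration 2: components of {Cap,Hub} -> Base = 1*1 = 1, Gizmo = 1*2 = 2.
Iteration 3: components of {Base,Gizmo} -> Nut = 2*1 = 2.
Iteration 4: components of {Nut} -> Plate = 2*2 = 4.
Iteration 5: components of {Plate} -> Ring = 4*5 = 20.
Iteration 6: components of {Ring} -> Seal = 20*5 = 100.
Iteration 7: components of {Seal} -> Bracket = 100*5 = 500.
Iteration 8: no further components; recursion stops.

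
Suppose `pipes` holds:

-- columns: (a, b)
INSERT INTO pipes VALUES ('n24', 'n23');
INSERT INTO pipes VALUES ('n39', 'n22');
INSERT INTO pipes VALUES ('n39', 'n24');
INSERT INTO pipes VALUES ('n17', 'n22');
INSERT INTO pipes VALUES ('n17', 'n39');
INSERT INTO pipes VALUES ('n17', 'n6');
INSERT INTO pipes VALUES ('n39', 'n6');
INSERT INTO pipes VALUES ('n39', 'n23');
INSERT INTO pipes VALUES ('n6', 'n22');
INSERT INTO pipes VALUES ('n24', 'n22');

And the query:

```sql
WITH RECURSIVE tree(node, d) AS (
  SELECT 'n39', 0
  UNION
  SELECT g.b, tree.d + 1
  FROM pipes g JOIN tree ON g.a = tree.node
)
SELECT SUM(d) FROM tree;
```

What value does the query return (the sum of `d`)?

Base: (n39, d=0).
Iteration 1: edges from {n39} -> (n22, d=1), (n23, d=1), (n24, d=1), (n6, d=1).
Iteration 2: edges from {n22,n23,n24,n6} -> (n22, d=2), (n23, d=2). [UNION drops 1 duplicate row(s)]
Iteration 3: no outgoing edges from {n22,n23}; recursion stops.
SUM(d) = 0 + 1 + 1 + 1 + 1 + 2 + 2 = 8.

8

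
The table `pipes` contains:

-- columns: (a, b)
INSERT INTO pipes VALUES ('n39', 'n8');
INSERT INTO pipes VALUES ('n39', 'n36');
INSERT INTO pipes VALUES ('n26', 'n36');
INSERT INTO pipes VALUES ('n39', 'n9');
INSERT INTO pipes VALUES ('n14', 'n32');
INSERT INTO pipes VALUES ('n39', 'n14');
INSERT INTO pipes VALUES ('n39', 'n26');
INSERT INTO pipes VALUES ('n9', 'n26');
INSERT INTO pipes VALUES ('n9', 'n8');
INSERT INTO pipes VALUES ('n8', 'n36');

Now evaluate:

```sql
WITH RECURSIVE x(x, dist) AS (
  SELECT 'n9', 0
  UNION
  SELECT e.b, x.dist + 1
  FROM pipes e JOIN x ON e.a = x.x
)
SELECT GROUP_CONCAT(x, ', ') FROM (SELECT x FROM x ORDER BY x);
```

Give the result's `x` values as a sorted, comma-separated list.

n26, n36, n8, n9

Base: (n9, dist=0).
Iteration 1: edges from {n9} -> (n26, dist=1), (n8, dist=1).
Iteration 2: edges from {n26,n8} -> (n36, dist=2). [UNION drops 1 duplicate row(s)]
Iteration 3: no outgoing edges from {n36}; recursion stops.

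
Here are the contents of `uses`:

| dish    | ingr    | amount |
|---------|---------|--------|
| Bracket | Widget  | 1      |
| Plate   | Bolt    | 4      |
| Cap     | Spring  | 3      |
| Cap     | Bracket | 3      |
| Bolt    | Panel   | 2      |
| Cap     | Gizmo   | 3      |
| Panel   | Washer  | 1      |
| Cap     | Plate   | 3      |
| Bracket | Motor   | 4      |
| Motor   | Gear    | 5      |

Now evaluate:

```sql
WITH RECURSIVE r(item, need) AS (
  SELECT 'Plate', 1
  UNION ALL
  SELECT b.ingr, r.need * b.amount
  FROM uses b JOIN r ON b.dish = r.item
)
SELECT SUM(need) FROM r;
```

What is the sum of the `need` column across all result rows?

Base: (Plate, need=1).
Iteration 1: components of {Plate} -> Bolt = 1*4 = 4.
Iteration 2: components of {Bolt} -> Panel = 4*2 = 8.
Iteration 3: components of {Panel} -> Washer = 8*1 = 8.
Iteration 4: no further components; recursion stops.
SUM(need) = 1 + 4 + 8 + 8 = 21.

21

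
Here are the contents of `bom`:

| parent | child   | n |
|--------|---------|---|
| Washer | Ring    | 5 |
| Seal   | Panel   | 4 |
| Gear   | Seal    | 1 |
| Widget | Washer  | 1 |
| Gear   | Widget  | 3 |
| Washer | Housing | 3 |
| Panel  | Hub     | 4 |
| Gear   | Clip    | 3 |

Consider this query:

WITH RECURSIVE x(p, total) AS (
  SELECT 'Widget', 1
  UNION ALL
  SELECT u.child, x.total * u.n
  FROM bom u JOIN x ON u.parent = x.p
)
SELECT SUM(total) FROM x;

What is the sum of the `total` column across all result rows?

Base: (Widget, total=1).
Iteration 1: components of {Widget} -> Washer = 1*1 = 1.
Iteration 2: components of {Washer} -> Housing = 1*3 = 3, Ring = 1*5 = 5.
Iteration 3: no further components; recursion stops.
SUM(total) = 1 + 1 + 5 + 3 = 10.

10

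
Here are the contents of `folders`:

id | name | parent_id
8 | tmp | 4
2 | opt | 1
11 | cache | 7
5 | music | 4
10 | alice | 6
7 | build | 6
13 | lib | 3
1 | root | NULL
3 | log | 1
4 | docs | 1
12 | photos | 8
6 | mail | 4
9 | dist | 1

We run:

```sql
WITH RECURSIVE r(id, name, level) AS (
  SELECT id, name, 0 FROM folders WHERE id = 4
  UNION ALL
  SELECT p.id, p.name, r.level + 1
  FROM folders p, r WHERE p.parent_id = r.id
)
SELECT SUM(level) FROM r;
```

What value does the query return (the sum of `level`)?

12

Base: id=4 (docs) at level 0.
Iteration 1: rows with parent_id in {4} -> music (id 5, level 1), mail (id 6, level 1), tmp (id 8, level 1).
Iteration 2: rows with parent_id in {5,6,8} -> build (id 7, level 2), alice (id 10, level 2), photos (id 12, level 2).
Iteration 3: rows with parent_id in {7,10,12} -> cache (id 11, level 3).
Iteration 4: no rows with parent_id in {11}; recursion stops.
SUM(level) = 0 + 1 + 1 + 1 + 2 + 2 + 2 + 3 = 12.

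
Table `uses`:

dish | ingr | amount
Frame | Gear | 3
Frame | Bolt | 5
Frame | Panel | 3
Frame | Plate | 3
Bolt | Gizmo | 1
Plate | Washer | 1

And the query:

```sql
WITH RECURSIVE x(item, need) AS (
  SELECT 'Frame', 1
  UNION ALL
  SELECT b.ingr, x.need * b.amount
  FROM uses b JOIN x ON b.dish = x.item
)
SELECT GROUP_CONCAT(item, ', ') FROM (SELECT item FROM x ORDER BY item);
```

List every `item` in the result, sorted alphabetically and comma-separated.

Base: (Frame, need=1).
Iteration 1: components of {Frame} -> Bolt = 1*5 = 5, Gear = 1*3 = 3, Panel = 1*3 = 3, Plate = 1*3 = 3.
Iteration 2: components of {Bolt,Gear,Panel,Plate} -> Gizmo = 5*1 = 5, Washer = 3*1 = 3.
Iteration 3: no further components; recursion stops.

Bolt, Frame, Gear, Gizmo, Panel, Plate, Washer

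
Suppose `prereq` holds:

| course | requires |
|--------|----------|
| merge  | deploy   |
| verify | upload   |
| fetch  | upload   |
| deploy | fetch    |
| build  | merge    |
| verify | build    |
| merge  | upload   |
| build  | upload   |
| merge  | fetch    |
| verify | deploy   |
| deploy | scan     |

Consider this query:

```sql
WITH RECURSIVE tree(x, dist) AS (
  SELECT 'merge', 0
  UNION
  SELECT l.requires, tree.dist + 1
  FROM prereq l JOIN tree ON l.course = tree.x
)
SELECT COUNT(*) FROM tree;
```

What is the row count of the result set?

8

Base: (merge, dist=0).
Iteration 1: edges from {merge} -> (deploy, dist=1), (fetch, dist=1), (upload, dist=1).
Iteration 2: edges from {deploy,fetch,upload} -> (fetch, dist=2), (scan, dist=2), (upload, dist=2).
Iteration 3: edges from {fetch,scan,upload} -> (upload, dist=3).
Iteration 4: no outgoing edges from {upload}; recursion stops.
Total rows emitted: 8.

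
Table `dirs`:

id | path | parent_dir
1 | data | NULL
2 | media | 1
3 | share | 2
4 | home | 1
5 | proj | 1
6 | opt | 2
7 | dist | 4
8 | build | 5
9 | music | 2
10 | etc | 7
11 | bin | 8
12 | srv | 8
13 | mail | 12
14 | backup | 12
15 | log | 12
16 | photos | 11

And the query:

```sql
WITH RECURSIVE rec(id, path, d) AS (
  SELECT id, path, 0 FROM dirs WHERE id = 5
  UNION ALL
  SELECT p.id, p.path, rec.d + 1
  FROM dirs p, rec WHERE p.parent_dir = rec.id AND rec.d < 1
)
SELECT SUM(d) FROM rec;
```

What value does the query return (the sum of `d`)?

Base: id=5 (proj) at d 0.
Iteration 1: rows with parent_dir in {5} -> build (id 8, d 1).
Iteration 2: d < 1 fails for all current rows; recursion stops.
SUM(d) = 0 + 1 = 1.

1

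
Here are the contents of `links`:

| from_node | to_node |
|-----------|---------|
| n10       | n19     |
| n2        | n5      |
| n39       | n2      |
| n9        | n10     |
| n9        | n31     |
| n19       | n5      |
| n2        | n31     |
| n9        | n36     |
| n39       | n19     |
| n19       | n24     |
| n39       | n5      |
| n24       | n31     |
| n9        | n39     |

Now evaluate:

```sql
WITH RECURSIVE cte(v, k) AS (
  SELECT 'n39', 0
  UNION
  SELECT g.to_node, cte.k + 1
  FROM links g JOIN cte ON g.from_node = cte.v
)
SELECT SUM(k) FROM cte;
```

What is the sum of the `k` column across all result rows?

12

Base: (n39, k=0).
Iteration 1: edges from {n39} -> (n19, k=1), (n2, k=1), (n5, k=1).
Iteration 2: edges from {n19,n2,n5} -> (n24, k=2), (n31, k=2), (n5, k=2). [UNION drops 1 duplicate row(s)]
Iteration 3: edges from {n24,n31,n5} -> (n31, k=3).
Iteration 4: no outgoing edges from {n31}; recursion stops.
SUM(k) = 0 + 1 + 1 + 1 + 2 + 2 + 2 + 3 = 12.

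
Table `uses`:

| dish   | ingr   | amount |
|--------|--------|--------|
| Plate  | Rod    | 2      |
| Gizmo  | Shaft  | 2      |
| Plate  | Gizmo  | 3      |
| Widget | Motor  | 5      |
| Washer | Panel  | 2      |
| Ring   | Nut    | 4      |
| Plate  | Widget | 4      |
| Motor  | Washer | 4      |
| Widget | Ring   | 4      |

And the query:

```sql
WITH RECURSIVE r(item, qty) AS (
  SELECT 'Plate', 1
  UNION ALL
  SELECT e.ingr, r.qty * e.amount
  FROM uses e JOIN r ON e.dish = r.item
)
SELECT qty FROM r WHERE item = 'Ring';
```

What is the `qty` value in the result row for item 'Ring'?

16

Base: (Plate, qty=1).
Iteration 1: components of {Plate} -> Gizmo = 1*3 = 3, Rod = 1*2 = 2, Widget = 1*4 = 4.
Iteration 2: components of {Gizmo,Rod,Widget} -> Motor = 4*5 = 20, Ring = 4*4 = 16, Shaft = 3*2 = 6.
Iteration 3: components of {Motor,Ring,Shaft} -> Nut = 16*4 = 64, Washer = 20*4 = 80.
Iteration 4: components of {Nut,Washer} -> Panel = 80*2 = 160.
Iteration 5: no further components; recursion stops.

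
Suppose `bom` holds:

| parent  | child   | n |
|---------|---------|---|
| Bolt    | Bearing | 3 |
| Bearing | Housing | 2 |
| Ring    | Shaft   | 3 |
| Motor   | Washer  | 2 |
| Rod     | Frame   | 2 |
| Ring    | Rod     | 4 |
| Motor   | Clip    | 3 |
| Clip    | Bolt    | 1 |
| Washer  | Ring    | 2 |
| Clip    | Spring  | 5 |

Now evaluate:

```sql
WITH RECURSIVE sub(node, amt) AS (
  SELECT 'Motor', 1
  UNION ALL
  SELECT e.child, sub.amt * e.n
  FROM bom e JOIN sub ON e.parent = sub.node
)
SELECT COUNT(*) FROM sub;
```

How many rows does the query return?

11

Base: (Motor, amt=1).
Iteration 1: components of {Motor} -> Clip = 1*3 = 3, Washer = 1*2 = 2.
Iteration 2: components of {Clip,Washer} -> Bolt = 3*1 = 3, Ring = 2*2 = 4, Spring = 3*5 = 15.
Iteration 3: components of {Bolt,Ring,Spring} -> Bearing = 3*3 = 9, Rod = 4*4 = 16, Shaft = 4*3 = 12.
Iteration 4: components of {Bearing,Rod,Shaft} -> Frame = 16*2 = 32, Housing = 9*2 = 18.
Iteration 5: no further components; recursion stops.
Total rows emitted: 11.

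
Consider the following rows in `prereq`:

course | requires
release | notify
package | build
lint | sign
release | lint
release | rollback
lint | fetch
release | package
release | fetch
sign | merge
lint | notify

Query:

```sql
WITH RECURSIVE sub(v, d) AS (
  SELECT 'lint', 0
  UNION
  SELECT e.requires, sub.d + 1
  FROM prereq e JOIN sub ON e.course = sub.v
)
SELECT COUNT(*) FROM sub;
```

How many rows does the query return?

Base: (lint, d=0).
Iteration 1: edges from {lint} -> (fetch, d=1), (notify, d=1), (sign, d=1).
Iteration 2: edges from {fetch,notify,sign} -> (merge, d=2).
Iteration 3: no outgoing edges from {merge}; recursion stops.
Total rows emitted: 5.

5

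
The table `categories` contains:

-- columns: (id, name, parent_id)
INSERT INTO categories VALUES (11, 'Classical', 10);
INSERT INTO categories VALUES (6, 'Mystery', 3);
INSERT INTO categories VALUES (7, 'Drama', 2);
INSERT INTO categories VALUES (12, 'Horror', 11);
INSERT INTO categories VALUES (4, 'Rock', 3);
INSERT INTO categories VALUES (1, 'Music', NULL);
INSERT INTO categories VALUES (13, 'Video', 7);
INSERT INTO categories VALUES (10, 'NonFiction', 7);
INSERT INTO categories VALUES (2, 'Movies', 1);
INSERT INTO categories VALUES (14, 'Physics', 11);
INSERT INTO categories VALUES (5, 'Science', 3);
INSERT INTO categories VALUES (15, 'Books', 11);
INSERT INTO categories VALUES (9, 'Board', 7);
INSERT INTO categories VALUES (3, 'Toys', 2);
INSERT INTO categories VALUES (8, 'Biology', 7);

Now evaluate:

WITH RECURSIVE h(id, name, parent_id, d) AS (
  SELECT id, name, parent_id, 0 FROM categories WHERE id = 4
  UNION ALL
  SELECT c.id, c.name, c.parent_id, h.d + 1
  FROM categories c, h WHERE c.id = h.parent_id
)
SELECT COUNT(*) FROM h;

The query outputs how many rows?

Base: id=4 (Rock), parent_id=3, d 0.
Iteration 1: join on id=3 -> Toys (id 3, parent_id=2, d 1).
Iteration 2: join on id=2 -> Movies (id 2, parent_id=1, d 2).
Iteration 3: join on id=1 -> Music (id 1, parent_id=NULL, d 3).
Iteration 4: parent_id is NULL; no match; recursion stops.
Total rows emitted: 4.

4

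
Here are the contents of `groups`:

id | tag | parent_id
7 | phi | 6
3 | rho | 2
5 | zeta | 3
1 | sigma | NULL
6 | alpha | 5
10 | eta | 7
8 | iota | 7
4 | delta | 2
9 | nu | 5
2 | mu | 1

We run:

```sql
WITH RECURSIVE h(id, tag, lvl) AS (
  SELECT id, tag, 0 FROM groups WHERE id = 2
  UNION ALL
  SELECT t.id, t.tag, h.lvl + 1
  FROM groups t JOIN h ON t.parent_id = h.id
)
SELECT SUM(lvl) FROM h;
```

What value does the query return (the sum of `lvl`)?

Base: id=2 (mu) at lvl 0.
Iteration 1: rows with parent_id in {2} -> rho (id 3, lvl 1), delta (id 4, lvl 1).
Iteration 2: rows with parent_id in {3,4} -> zeta (id 5, lvl 2).
Iteration 3: rows with parent_id in {5} -> alpha (id 6, lvl 3), nu (id 9, lvl 3).
Iteration 4: rows with parent_id in {6,9} -> phi (id 7, lvl 4).
Iteration 5: rows with parent_id in {7} -> iota (id 8, lvl 5), eta (id 10, lvl 5).
Iteration 6: no rows with parent_id in {8,10}; recursion stops.
SUM(lvl) = 0 + 1 + 1 + 2 + 3 + 3 + 4 + 5 + 5 = 24.

24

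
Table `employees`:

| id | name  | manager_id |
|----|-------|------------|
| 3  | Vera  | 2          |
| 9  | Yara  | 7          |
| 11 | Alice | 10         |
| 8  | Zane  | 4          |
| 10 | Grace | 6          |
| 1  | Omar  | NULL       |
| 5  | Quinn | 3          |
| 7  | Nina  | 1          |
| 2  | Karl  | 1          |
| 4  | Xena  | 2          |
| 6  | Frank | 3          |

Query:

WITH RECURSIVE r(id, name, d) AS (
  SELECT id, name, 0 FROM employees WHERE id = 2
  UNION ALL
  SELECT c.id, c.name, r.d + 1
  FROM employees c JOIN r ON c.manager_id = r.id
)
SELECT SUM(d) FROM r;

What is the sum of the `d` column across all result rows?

15

Base: id=2 (Karl) at d 0.
Iteration 1: rows with manager_id in {2} -> Vera (id 3, d 1), Xena (id 4, d 1).
Iteration 2: rows with manager_id in {3,4} -> Quinn (id 5, d 2), Frank (id 6, d 2), Zane (id 8, d 2).
Iteration 3: rows with manager_id in {5,6,8} -> Grace (id 10, d 3).
Iteration 4: rows with manager_id in {10} -> Alice (id 11, d 4).
Iteration 5: no rows with manager_id in {11}; recursion stops.
SUM(d) = 0 + 1 + 1 + 2 + 2 + 2 + 3 + 4 = 15.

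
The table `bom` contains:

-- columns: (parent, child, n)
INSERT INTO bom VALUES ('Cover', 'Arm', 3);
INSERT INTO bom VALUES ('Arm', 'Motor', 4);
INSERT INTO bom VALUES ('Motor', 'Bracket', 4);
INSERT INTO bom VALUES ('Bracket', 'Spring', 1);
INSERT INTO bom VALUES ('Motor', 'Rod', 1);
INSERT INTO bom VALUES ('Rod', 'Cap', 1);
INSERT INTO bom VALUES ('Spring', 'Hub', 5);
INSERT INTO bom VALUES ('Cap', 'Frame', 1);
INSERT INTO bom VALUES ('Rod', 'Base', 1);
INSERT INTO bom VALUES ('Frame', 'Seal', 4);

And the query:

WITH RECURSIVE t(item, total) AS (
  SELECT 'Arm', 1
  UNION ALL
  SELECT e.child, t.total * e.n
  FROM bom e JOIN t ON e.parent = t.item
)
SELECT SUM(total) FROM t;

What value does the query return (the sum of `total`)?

Base: (Arm, total=1).
Iteration 1: components of {Arm} -> Motor = 1*4 = 4.
Iteration 2: components of {Motor} -> Bracket = 4*4 = 16, Rod = 4*1 = 4.
Iteration 3: components of {Bracket,Rod} -> Base = 4*1 = 4, Cap = 4*1 = 4, Spring = 16*1 = 16.
Iteration 4: components of {Base,Cap,Spring} -> Frame = 4*1 = 4, Hub = 16*5 = 80.
Iteration 5: components of {Frame,Hub} -> Seal = 4*4 = 16.
Iteration 6: no further components; recursion stops.
SUM(total) = 1 + 4 + 16 + 4 + 16 + 4 + 4 + 80 + 4 + 16 = 149.

149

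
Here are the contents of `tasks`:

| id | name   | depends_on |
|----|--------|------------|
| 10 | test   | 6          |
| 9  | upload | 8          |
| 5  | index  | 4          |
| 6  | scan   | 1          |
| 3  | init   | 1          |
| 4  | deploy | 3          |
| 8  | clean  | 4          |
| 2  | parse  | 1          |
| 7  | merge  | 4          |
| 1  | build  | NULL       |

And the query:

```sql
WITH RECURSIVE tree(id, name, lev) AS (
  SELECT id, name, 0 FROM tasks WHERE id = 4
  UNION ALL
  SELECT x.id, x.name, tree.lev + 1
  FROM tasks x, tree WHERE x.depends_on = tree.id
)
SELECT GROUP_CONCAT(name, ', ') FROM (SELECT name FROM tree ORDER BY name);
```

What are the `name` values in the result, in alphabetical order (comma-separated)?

Base: id=4 (deploy) at lev 0.
Iteration 1: rows with depends_on in {4} -> index (id 5, lev 1), merge (id 7, lev 1), clean (id 8, lev 1).
Iteration 2: rows with depends_on in {5,7,8} -> upload (id 9, lev 2).
Iteration 3: no rows with depends_on in {9}; recursion stops.

clean, deploy, index, merge, upload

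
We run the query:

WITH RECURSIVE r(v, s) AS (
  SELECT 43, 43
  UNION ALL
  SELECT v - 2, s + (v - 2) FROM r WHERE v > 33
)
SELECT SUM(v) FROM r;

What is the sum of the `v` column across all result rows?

228

Base: v=43, s=43.
Iteration 1: 43 > 33 holds -> v = 43 - 2 = 41, s = 43 + 41 = 84.
Iteration 2: 41 > 33 holds -> v = 41 - 2 = 39, s = 84 + 39 = 123.
Iteration 3: 39 > 33 holds -> v = 39 - 2 = 37, s = 123 + 37 = 160.
Iteration 4: 37 > 33 holds -> v = 37 - 2 = 35, s = 160 + 35 = 195.
Iteration 5: 35 > 33 holds -> v = 35 - 2 = 33, s = 195 + 33 = 228.
Iteration 6: 33 > 33 fails; recursion stops.
SUM(v) = 43 + 41 + 39 + 37 + 35 + 33 = 228.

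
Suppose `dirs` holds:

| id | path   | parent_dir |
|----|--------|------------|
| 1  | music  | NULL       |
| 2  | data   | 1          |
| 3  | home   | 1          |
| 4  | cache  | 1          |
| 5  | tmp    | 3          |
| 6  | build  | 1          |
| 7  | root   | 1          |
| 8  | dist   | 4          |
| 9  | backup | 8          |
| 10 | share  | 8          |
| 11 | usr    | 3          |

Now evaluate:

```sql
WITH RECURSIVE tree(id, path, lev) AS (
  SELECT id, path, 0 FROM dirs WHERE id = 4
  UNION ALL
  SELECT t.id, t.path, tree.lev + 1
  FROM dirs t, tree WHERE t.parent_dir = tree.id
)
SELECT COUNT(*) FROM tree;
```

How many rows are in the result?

Base: id=4 (cache) at lev 0.
Iteration 1: rows with parent_dir in {4} -> dist (id 8, lev 1).
Iteration 2: rows with parent_dir in {8} -> backup (id 9, lev 2), share (id 10, lev 2).
Iteration 3: no rows with parent_dir in {9,10}; recursion stops.
Total rows emitted: 4.

4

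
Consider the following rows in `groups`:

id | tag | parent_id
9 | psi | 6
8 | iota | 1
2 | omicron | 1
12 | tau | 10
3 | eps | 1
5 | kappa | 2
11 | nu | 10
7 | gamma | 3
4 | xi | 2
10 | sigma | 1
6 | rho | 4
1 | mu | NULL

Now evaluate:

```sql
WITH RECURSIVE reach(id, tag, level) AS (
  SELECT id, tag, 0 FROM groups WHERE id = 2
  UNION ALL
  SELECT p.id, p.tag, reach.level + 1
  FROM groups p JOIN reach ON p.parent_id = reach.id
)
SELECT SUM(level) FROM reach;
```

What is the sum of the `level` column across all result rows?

7

Base: id=2 (omicron) at level 0.
Iteration 1: rows with parent_id in {2} -> xi (id 4, level 1), kappa (id 5, level 1).
Iteration 2: rows with parent_id in {4,5} -> rho (id 6, level 2).
Iteration 3: rows with parent_id in {6} -> psi (id 9, level 3).
Iteration 4: no rows with parent_id in {9}; recursion stops.
SUM(level) = 0 + 1 + 1 + 2 + 3 = 7.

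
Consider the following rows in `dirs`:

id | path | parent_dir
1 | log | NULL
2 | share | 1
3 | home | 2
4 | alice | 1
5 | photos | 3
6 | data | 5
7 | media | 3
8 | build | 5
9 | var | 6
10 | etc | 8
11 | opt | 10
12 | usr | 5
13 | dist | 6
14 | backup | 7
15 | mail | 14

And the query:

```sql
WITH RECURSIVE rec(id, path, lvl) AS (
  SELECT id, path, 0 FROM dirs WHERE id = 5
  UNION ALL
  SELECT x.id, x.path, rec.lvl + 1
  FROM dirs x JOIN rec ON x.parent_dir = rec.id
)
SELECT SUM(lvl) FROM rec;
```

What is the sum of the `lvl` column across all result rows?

12

Base: id=5 (photos) at lvl 0.
Iteration 1: rows with parent_dir in {5} -> data (id 6, lvl 1), build (id 8, lvl 1), usr (id 12, lvl 1).
Iteration 2: rows with parent_dir in {6,8,12} -> var (id 9, lvl 2), etc (id 10, lvl 2), dist (id 13, lvl 2).
Iteration 3: rows with parent_dir in {9,10,13} -> opt (id 11, lvl 3).
Iteration 4: no rows with parent_dir in {11}; recursion stops.
SUM(lvl) = 0 + 1 + 1 + 1 + 2 + 2 + 2 + 3 = 12.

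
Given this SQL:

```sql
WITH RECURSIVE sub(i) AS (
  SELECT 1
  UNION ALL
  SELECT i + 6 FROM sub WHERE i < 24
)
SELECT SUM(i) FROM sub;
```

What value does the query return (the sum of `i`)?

Base: i=1.
Iteration 1: 1 < 24 holds -> i = 1 + 6 = 7.
Iteration 2: 7 < 24 holds -> i = 7 + 6 = 13.
Iteration 3: 13 < 24 holds -> i = 13 + 6 = 19.
Iteration 4: 19 < 24 holds -> i = 19 + 6 = 25.
Iteration 5: 25 < 24 fails; recursion stops.
SUM(i) = 1 + 7 + 13 + 19 + 25 = 65.

65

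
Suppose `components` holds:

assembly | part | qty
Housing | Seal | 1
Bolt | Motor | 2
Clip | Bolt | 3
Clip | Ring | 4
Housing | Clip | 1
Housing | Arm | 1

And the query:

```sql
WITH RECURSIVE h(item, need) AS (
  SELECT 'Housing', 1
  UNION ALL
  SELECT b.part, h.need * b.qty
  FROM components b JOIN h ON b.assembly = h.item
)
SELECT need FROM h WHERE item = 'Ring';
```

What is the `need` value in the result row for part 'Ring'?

Base: (Housing, need=1).
Iteration 1: components of {Housing} -> Arm = 1*1 = 1, Clip = 1*1 = 1, Seal = 1*1 = 1.
Iteration 2: components of {Arm,Clip,Seal} -> Bolt = 1*3 = 3, Ring = 1*4 = 4.
Iteration 3: components of {Bolt,Ring} -> Motor = 3*2 = 6.
Iteration 4: no further components; recursion stops.

4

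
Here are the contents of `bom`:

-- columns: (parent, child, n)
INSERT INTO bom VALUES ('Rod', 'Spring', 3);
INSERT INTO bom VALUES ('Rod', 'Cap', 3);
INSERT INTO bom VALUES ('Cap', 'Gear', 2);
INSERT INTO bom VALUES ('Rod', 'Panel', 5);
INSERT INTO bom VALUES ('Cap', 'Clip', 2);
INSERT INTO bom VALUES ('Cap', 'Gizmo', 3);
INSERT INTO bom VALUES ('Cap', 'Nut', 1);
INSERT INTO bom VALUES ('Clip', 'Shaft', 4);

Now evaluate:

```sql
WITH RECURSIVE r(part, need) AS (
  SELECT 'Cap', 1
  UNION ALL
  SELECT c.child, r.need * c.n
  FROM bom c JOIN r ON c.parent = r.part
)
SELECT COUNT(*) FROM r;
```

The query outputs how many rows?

Base: (Cap, need=1).
Iteration 1: components of {Cap} -> Clip = 1*2 = 2, Gear = 1*2 = 2, Gizmo = 1*3 = 3, Nut = 1*1 = 1.
Iteration 2: components of {Clip,Gear,Gizmo,Nut} -> Shaft = 2*4 = 8.
Iteration 3: no further components; recursion stops.
Total rows emitted: 6.

6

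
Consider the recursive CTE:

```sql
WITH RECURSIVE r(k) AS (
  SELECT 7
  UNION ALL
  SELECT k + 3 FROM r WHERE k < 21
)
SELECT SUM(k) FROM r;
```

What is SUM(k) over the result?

87

Base: k=7.
Iteration 1: 7 < 21 holds -> k = 7 + 3 = 10.
Iteration 2: 10 < 21 holds -> k = 10 + 3 = 13.
Iteration 3: 13 < 21 holds -> k = 13 + 3 = 16.
Iteration 4: 16 < 21 holds -> k = 16 + 3 = 19.
Iteration 5: 19 < 21 holds -> k = 19 + 3 = 22.
Iteration 6: 22 < 21 fails; recursion stops.
SUM(k) = 7 + 10 + 13 + 16 + 19 + 22 = 87.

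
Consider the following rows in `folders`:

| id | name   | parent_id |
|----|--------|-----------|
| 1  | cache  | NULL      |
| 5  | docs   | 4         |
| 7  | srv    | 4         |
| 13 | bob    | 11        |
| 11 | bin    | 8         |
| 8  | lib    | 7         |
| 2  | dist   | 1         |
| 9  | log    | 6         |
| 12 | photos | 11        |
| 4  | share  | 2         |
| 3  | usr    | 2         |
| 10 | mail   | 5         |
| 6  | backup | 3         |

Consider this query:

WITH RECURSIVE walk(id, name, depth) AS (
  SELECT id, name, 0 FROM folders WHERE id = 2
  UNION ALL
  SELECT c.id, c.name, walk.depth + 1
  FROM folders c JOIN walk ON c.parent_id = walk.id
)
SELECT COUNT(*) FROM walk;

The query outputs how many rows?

12

Base: id=2 (dist) at depth 0.
Iteration 1: rows with parent_id in {2} -> usr (id 3, depth 1), share (id 4, depth 1).
Iteration 2: rows with parent_id in {3,4} -> docs (id 5, depth 2), backup (id 6, depth 2), srv (id 7, depth 2).
Iteration 3: rows with parent_id in {5,6,7} -> lib (id 8, depth 3), log (id 9, depth 3), mail (id 10, depth 3).
Iteration 4: rows with parent_id in {8,9,10} -> bin (id 11, depth 4).
Iteration 5: rows with parent_id in {11} -> photos (id 12, depth 5), bob (id 13, depth 5).
Iteration 6: no rows with parent_id in {12,13}; recursion stops.
Total rows emitted: 12.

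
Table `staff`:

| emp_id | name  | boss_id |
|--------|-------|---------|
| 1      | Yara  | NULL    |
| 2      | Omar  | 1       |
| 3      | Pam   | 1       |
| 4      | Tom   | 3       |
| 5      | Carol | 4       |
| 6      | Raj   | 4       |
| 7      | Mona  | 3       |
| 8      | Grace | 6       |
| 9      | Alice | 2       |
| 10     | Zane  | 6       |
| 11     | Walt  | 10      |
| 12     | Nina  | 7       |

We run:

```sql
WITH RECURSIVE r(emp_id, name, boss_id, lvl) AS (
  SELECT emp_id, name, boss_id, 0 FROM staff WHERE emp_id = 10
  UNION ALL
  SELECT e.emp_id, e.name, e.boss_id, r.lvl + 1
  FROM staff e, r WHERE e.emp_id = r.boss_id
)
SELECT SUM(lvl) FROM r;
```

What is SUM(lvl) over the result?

10

Base: emp_id=10 (Zane), boss_id=6, lvl 0.
Iteration 1: join on emp_id=6 -> Raj (id 6, boss_id=4, lvl 1).
Iteration 2: join on emp_id=4 -> Tom (id 4, boss_id=3, lvl 2).
Iteration 3: join on emp_id=3 -> Pam (id 3, boss_id=1, lvl 3).
Iteration 4: join on emp_id=1 -> Yara (id 1, boss_id=NULL, lvl 4).
Iteration 5: boss_id is NULL; no match; recursion stops.
SUM(lvl) = 0 + 1 + 2 + 3 + 4 = 10.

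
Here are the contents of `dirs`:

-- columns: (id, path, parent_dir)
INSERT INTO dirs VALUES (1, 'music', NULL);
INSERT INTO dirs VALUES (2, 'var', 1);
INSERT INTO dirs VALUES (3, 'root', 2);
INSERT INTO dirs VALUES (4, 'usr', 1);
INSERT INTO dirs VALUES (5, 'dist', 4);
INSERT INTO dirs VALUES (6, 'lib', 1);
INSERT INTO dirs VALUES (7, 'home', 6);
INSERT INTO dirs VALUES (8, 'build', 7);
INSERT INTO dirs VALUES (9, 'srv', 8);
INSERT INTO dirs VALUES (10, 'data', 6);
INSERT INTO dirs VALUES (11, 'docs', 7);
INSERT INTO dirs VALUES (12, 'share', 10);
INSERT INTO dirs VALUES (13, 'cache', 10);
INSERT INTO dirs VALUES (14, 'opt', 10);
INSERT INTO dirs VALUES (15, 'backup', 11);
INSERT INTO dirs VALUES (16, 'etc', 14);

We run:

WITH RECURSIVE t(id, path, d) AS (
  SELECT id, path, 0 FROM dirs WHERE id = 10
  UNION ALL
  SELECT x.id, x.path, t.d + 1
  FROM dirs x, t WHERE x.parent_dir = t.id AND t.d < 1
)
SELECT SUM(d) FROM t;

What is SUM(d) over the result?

Base: id=10 (data) at d 0.
Iteration 1: rows with parent_dir in {10} -> share (id 12, d 1), cache (id 13, d 1), opt (id 14, d 1).
Iteration 2: d < 1 fails for all current rows; recursion stops.
SUM(d) = 0 + 1 + 1 + 1 = 3.

3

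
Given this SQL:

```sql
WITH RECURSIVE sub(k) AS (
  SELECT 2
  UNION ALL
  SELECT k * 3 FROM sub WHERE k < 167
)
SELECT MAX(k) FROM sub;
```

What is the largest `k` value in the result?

486

Base: k=2.
Iteration 1: 2 < 167 holds -> k = 2 * 3 = 6.
Iteration 2: 6 < 167 holds -> k = 6 * 3 = 18.
Iteration 3: 18 < 167 holds -> k = 18 * 3 = 54.
Iteration 4: 54 < 167 holds -> k = 54 * 3 = 162.
Iteration 5: 162 < 167 holds -> k = 162 * 3 = 486.
Iteration 6: 486 < 167 fails; recursion stops.
k values: 2, 6, 18, 54, 162, 486; the maximum is 486.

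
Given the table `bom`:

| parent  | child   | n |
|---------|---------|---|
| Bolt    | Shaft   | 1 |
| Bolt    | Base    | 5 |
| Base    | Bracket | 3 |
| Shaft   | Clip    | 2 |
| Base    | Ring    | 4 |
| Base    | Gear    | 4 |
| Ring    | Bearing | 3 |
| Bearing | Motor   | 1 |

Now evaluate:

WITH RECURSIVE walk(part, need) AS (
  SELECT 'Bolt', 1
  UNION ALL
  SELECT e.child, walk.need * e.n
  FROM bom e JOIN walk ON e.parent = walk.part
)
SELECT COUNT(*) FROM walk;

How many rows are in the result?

9

Base: (Bolt, need=1).
Iteration 1: components of {Bolt} -> Base = 1*5 = 5, Shaft = 1*1 = 1.
Iteration 2: components of {Base,Shaft} -> Bracket = 5*3 = 15, Clip = 1*2 = 2, Gear = 5*4 = 20, Ring = 5*4 = 20.
Iteration 3: components of {Bracket,Clip,Gear,Ring} -> Bearing = 20*3 = 60.
Iteration 4: components of {Bearing} -> Motor = 60*1 = 60.
Iteration 5: no further components; recursion stops.
Total rows emitted: 9.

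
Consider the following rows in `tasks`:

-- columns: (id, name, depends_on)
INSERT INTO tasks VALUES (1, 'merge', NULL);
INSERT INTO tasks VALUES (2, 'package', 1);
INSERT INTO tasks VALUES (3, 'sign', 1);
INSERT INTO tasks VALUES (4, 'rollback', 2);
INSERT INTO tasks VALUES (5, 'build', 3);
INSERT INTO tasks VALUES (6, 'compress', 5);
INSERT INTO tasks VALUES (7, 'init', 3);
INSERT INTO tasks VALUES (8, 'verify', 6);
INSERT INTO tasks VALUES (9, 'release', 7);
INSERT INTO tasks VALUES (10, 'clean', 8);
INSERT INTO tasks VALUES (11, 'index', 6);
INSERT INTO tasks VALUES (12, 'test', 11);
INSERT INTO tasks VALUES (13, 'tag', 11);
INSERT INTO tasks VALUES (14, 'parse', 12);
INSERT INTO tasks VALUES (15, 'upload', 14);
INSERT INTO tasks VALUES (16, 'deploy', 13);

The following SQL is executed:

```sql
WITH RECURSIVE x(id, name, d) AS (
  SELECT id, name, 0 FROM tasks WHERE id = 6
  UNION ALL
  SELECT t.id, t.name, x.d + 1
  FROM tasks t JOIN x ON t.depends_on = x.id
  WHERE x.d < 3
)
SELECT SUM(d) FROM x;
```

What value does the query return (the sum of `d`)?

Base: id=6 (compress) at d 0.
Iteration 1: rows with depends_on in {6} -> verify (id 8, d 1), index (id 11, d 1).
Iteration 2: rows with depends_on in {8,11} -> clean (id 10, d 2), test (id 12, d 2), tag (id 13, d 2).
Iteration 3: rows with depends_on in {10,12,13} -> parse (id 14, d 3), deploy (id 16, d 3).
Iteration 4: d < 3 fails for all current rows; recursion stops.
SUM(d) = 0 + 1 + 1 + 2 + 2 + 2 + 3 + 3 = 14.

14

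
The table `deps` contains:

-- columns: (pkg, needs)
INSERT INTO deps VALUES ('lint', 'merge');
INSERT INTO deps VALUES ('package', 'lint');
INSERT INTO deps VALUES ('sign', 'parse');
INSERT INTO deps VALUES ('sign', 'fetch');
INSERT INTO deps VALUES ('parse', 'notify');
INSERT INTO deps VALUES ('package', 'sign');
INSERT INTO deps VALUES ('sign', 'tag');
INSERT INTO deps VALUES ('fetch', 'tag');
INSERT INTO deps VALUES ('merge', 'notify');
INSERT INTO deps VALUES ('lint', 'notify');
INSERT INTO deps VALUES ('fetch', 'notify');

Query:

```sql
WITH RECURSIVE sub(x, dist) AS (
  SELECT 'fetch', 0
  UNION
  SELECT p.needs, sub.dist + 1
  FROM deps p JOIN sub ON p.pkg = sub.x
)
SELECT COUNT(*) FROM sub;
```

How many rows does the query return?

Base: (fetch, dist=0).
Iteration 1: edges from {fetch} -> (notify, dist=1), (tag, dist=1).
Iteration 2: no outgoing edges from {notify,tag}; recursion stops.
Total rows emitted: 3.

3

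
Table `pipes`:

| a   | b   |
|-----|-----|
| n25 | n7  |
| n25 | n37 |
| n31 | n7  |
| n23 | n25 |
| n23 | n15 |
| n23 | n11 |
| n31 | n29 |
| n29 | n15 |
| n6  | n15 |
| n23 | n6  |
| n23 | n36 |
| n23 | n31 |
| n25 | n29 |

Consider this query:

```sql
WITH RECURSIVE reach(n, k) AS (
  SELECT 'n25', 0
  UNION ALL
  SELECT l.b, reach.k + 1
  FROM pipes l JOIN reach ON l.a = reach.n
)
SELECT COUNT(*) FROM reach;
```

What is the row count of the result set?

5

Base: (n25, k=0).
Iteration 1: edges from {n25} -> (n29, k=1), (n37, k=1), (n7, k=1).
Iteration 2: edges from {n29,n37,n7} -> (n15, k=2).
Iteration 3: no outgoing edges from {n15}; recursion stops.
Total rows emitted: 5.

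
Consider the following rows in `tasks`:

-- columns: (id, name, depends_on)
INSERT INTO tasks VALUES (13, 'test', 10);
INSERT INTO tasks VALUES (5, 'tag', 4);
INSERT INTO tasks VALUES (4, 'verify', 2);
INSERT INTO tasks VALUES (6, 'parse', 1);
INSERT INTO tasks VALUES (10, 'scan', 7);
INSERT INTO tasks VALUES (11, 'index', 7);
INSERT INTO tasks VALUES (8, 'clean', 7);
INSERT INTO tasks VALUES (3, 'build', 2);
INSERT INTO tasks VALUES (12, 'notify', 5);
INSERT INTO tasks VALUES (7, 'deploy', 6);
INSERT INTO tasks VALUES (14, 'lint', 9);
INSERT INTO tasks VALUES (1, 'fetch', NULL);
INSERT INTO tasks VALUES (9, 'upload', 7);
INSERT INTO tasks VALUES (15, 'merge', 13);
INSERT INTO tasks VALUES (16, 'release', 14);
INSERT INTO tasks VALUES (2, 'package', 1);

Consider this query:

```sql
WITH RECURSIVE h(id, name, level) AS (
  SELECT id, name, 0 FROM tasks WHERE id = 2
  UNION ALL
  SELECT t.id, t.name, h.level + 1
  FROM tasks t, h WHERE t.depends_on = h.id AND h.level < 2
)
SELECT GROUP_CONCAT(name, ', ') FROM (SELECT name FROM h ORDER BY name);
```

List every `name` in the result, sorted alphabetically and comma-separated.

Base: id=2 (package) at level 0.
Iteration 1: rows with depends_on in {2} -> build (id 3, level 1), verify (id 4, level 1).
Iteration 2: rows with depends_on in {3,4} -> tag (id 5, level 2).
Iteration 3: level < 2 fails for all current rows; recursion stops.

build, package, tag, verify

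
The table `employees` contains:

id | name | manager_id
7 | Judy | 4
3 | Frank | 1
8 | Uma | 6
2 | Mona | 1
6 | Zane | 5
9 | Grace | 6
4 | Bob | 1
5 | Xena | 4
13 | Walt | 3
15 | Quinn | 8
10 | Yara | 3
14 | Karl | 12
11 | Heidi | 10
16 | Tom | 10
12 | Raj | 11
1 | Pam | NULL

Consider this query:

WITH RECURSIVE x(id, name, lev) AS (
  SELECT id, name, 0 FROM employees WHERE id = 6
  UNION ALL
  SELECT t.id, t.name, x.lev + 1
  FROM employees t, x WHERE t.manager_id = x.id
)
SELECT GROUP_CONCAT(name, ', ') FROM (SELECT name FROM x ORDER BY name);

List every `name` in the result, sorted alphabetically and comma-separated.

Base: id=6 (Zane) at lev 0.
Iteration 1: rows with manager_id in {6} -> Uma (id 8, lev 1), Grace (id 9, lev 1).
Iteration 2: rows with manager_id in {8,9} -> Quinn (id 15, lev 2).
Iteration 3: no rows with manager_id in {15}; recursion stops.

Grace, Quinn, Uma, Zane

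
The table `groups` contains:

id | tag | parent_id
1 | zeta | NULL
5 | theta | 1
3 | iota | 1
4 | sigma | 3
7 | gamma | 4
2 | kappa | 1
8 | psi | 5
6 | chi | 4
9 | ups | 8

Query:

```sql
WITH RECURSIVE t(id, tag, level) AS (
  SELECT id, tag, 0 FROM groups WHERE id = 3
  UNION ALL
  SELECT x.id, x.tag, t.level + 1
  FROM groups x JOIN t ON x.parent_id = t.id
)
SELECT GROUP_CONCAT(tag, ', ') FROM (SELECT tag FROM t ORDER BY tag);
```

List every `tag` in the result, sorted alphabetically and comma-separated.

Base: id=3 (iota) at level 0.
Iteration 1: rows with parent_id in {3} -> sigma (id 4, level 1).
Iteration 2: rows with parent_id in {4} -> chi (id 6, level 2), gamma (id 7, level 2).
Iteration 3: no rows with parent_id in {6,7}; recursion stops.

chi, gamma, iota, sigma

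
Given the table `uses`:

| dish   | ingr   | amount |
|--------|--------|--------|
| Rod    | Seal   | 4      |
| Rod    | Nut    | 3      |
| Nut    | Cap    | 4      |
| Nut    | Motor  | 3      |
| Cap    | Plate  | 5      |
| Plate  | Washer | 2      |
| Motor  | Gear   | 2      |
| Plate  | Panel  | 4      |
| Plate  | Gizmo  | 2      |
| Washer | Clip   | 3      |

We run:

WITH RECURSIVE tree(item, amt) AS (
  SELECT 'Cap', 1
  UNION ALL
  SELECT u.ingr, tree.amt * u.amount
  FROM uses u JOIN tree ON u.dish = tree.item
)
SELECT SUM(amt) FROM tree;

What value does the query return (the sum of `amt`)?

76

Base: (Cap, amt=1).
Iteration 1: components of {Cap} -> Plate = 1*5 = 5.
Iteration 2: components of {Plate} -> Gizmo = 5*2 = 10, Panel = 5*4 = 20, Washer = 5*2 = 10.
Iteration 3: components of {Gizmo,Panel,Washer} -> Clip = 10*3 = 30.
Iteration 4: no further components; recursion stops.
SUM(amt) = 1 + 5 + 10 + 20 + 10 + 30 = 76.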